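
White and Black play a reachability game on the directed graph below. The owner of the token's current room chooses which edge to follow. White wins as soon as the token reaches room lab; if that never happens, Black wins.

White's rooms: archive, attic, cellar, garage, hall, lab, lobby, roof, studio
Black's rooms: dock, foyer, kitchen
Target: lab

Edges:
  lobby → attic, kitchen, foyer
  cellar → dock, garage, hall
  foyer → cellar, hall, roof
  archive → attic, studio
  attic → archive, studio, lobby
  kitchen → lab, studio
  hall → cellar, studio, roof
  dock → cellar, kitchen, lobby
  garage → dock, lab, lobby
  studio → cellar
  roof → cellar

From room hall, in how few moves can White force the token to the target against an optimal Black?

A0 = {lab}
A1: add {garage} — garage (White) has garage→lab.
A2: add {cellar} — cellar (White) has cellar→garage.
A3: add {hall, roof, studio} — studio (White) has studio→cellar; hall (White) has hall→cellar; roof (White) has roof→cellar.
hall enters the attractor at level 3, so White can force the target in 3 moves from there.

3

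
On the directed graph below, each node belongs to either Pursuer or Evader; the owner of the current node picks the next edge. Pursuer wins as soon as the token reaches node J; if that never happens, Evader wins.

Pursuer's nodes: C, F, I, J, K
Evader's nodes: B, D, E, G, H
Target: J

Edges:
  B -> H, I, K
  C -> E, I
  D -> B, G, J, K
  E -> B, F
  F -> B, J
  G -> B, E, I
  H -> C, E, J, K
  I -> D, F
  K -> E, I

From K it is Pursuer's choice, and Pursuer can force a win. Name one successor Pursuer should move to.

I

A0 = {J}
A1: add {F} — F (Pursuer) has F→J.
A2: add {I} — I (Pursuer) has I→F.
A3: add {C, K} — C (Pursuer) has C→I; K (Pursuer) has K→I.
A4 = A3; e.g. B (Evader) can still go to H. Fixed point.
From K, successor I is in the attractor (rank 2); the other successor E is not.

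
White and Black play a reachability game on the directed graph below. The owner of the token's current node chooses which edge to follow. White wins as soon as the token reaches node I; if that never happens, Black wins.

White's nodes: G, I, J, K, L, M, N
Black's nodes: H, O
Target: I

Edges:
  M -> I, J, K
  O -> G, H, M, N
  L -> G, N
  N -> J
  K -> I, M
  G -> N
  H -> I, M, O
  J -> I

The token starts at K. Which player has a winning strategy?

White

A0 = {I}
A1: add {J, K, M} — J (White) has J→I; K (White) has K→I; M (White) has M→I.
K ∈ A1, so White can force the target.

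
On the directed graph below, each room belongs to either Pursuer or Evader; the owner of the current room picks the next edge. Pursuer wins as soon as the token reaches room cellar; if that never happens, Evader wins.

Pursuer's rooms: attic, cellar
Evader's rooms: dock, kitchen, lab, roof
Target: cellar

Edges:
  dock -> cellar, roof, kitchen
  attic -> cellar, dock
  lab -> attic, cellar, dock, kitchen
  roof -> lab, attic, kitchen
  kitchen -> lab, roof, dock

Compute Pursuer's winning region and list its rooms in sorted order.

A0 = {cellar}
A1: add {attic} — attic (Pursuer) has attic→cellar.
A2 = A1; e.g. lab (Evader) can still go to dock. Fixed point.
Pursuer's winning region = {attic, cellar}.

attic, cellar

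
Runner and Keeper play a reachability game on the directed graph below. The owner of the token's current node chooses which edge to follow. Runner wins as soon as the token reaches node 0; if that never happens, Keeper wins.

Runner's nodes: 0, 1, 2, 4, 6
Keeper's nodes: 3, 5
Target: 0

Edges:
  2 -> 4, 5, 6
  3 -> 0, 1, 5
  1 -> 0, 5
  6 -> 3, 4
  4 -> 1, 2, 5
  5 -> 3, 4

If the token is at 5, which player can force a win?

A0 = {0}
A1: add {1} — 1 (Runner) has 1→0.
A2: add {4} — 4 (Runner) has 4→1.
A3: add {2, 6} — 2 (Runner) has 2→4; 6 (Runner) has 6→4.
A4 = A3; e.g. 3 (Keeper) can still go to 5. Fixed point.
5 never enters the attractor, so Keeper can avoid the target forever.

Keeper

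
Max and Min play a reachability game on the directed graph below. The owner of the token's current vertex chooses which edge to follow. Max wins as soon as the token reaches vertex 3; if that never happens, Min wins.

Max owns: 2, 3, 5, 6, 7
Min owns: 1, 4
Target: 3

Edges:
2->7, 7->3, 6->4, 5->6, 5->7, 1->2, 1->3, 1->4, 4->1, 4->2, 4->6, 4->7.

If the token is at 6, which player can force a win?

Min

A0 = {3}
A1: add {7} — 7 (Max) has 7→3.
A2: add {2, 5} — 2 (Max) has 2→7; 5 (Max) has 5→7.
A3 = A2; e.g. 1 (Min) can still go to 4. Fixed point.
6 never enters the attractor, so Min can avoid the target forever.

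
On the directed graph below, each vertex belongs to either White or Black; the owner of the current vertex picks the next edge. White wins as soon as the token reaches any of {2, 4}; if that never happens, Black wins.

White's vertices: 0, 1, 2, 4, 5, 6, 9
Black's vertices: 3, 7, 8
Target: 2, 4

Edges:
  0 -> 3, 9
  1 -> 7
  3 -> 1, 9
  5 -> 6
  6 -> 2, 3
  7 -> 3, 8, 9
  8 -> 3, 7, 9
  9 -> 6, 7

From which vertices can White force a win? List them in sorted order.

0, 2, 4, 5, 6, 9

A0 = {2, 4}
A1: add {6} — 6 (White) has 6→2.
A2: add {5, 9} — 5 (White) has 5→6; 9 (White) has 9→6.
A3: add {0} — 0 (White) has 0→9.
A4 = A3; e.g. 1 (White) has no edge into A3. Fixed point.
White's winning region = {0, 2, 4, 5, 6, 9}.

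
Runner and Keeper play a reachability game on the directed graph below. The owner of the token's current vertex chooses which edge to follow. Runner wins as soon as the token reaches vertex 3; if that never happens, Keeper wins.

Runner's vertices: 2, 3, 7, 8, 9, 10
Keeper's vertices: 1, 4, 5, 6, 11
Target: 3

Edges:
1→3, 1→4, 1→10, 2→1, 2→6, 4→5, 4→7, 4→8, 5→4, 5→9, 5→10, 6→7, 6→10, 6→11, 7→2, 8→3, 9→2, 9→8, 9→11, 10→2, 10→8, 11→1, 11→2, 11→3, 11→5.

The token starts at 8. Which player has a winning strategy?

Runner

A0 = {3}
A1: add {8} — 8 (Runner) has 8→3.
8 ∈ A1, so Runner can force the target.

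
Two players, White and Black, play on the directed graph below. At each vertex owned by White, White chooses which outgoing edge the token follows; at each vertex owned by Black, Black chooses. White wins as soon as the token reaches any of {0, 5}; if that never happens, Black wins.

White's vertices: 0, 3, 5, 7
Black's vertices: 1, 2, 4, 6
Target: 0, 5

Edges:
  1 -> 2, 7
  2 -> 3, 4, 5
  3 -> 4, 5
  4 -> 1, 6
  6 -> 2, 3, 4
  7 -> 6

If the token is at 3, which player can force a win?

A0 = {0, 5}
A1: add {3} — 3 (White) has 3→5.
A2 = A1; e.g. 1 (Black) can still go to 2. Fixed point.
3 ∈ A1, so White can force the target.

White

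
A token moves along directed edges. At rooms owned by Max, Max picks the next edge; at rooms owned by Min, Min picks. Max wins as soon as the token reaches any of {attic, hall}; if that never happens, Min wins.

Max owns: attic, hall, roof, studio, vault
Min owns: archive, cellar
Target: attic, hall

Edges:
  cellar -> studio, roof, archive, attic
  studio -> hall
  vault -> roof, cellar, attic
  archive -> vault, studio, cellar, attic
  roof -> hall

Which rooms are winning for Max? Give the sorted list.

attic, hall, roof, studio, vault

A0 = {attic, hall}
A1: add {roof, studio, vault} — vault (Max) has vault→attic; studio (Max) has studio→hall; roof (Max) has roof→hall.
A2 = A1; e.g. archive (Min) can still go to cellar. Fixed point.
Max's winning region = {attic, hall, roof, studio, vault}.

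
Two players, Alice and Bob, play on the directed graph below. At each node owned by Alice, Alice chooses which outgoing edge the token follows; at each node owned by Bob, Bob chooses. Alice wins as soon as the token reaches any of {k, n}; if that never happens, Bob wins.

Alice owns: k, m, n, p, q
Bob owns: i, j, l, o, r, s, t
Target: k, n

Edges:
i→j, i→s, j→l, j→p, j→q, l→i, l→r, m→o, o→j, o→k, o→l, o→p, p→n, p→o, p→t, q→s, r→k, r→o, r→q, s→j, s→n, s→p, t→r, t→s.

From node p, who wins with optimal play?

Alice

A0 = {k, n}
A1: add {p} — p (Alice) has p→n.
A2 = A1; e.g. i (Bob) can still go to j. Fixed point.
p ∈ A1, so Alice can force the target.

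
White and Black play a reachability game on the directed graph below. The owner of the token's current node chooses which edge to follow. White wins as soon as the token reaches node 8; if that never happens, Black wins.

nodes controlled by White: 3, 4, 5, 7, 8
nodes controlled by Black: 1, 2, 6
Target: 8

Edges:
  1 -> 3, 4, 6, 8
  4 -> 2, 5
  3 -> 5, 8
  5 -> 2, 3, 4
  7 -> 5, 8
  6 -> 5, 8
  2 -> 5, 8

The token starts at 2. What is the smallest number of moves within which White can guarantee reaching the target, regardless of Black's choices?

3

A0 = {8}
A1: add {3, 7} — 3 (White) has 3→8; 7 (White) has 7→8.
A2: add {5} — 5 (White) has 5→3.
A3: add {2, 4, 6} — 2 (Black): all of {5, 8} already in; 4 (White) has 4→5; 6 (Black): all of {5, 8} already in.
2 enters the attractor at level 3, so White can force the target in 3 moves from there.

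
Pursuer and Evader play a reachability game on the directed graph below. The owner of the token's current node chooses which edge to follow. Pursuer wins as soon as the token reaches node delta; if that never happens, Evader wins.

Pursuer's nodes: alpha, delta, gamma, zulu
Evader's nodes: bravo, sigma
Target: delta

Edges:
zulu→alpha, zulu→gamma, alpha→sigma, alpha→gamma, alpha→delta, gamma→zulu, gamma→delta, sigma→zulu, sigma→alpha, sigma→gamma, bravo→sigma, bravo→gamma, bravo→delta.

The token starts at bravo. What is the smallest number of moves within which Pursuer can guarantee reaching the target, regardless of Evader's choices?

A0 = {delta}
A1: add {alpha, gamma} — alpha (Pursuer) has alpha→delta; gamma (Pursuer) has gamma→delta.
A2: add {zulu} — zulu (Pursuer) has zulu→alpha.
A3: add {sigma} — sigma (Evader): all of {zulu, alpha, gamma} already in.
A4: add {bravo} — bravo (Evader): all of {sigma, gamma, delta} already in.
A4 = all vertices. Fixed point.
bravo enters the attractor at level 4, so Pursuer can force the target in 4 moves from there.

4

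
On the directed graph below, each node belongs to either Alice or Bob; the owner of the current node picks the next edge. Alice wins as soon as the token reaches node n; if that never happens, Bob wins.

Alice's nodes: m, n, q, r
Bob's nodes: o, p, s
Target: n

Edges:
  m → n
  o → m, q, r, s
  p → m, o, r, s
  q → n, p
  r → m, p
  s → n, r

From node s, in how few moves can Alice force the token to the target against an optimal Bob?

A0 = {n}
A1: add {m, q} — m (Alice) has m→n; q (Alice) has q→n.
A2: add {r} — r (Alice) has r→m.
A3: add {s} — s (Bob): all of {n, r} already in.
s enters the attractor at level 3, so Alice can force the target in 3 moves from there.

3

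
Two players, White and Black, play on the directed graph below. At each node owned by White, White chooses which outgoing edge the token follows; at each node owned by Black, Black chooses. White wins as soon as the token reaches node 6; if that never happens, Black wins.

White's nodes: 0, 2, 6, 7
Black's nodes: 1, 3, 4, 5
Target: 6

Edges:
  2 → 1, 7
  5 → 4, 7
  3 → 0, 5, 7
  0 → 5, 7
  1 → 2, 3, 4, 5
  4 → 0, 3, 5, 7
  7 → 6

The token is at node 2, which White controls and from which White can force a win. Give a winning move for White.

A0 = {6}
A1: add {7} — 7 (White) has 7→6.
A2: add {0, 2} — 0 (White) has 0→7; 2 (White) has 2→7.
A3 = A2; e.g. 1 (Black) can still go to 3. Fixed point.
From 2, successor 7 is in the attractor (rank 1); the other successor 1 is not.

7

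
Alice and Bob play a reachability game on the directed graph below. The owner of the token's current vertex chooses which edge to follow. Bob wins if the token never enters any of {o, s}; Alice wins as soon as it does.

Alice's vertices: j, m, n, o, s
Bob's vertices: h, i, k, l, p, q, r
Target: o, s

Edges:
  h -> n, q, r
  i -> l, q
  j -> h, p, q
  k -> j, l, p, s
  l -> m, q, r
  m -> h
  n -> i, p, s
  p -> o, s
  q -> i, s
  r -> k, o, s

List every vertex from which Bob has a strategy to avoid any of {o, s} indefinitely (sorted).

A0 = {o, s}
A1: add {n, p} — n (Alice) has n→s; p (Bob): all of {o, s} already in.
A2: add {j} — j (Alice) has j→p.
A3 = A2; e.g. h (Bob) can still go to q. Fixed point.
Alice's attractor = {j, n, o, p, s}; Bob avoids the target exactly from the complement.

h, i, k, l, m, q, r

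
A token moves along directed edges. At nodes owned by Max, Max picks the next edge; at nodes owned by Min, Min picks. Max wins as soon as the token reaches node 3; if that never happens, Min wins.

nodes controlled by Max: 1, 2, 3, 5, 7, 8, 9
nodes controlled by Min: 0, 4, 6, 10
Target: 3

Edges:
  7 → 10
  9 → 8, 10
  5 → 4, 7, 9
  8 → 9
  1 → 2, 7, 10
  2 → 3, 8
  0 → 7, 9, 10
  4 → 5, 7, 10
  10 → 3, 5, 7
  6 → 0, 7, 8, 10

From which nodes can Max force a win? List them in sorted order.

1, 2, 3

A0 = {3}
A1: add {2} — 2 (Max) has 2→3.
A2: add {1} — 1 (Max) has 1→2.
A3 = A2; e.g. 0 (Min) can still go to 7. Fixed point.
Max's winning region = {1, 2, 3}.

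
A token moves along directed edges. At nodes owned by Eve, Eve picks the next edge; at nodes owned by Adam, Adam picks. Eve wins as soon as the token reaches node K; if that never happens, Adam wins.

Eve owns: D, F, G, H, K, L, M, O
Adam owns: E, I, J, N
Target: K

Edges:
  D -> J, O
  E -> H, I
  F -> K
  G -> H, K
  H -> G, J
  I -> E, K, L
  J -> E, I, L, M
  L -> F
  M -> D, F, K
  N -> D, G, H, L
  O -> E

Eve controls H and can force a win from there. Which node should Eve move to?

G

A0 = {K}
A1: add {F, G, M} — F (Eve) has F→K; G (Eve) has G→K; M (Eve) has M→K.
A2: add {H, L} — H (Eve) has H→G; L (Eve) has L→F.
A3 = A2; e.g. D (Eve) has no edge into A2. Fixed point.
From H, successor G is in the attractor (rank 1); the other successor J is not.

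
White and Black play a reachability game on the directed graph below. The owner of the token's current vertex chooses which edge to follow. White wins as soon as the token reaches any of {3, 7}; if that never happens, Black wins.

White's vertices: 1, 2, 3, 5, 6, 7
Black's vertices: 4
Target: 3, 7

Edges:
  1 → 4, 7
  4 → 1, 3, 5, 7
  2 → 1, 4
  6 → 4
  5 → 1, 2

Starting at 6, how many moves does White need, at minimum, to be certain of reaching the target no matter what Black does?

A0 = {3, 7}
A1: add {1} — 1 (White) has 1→7.
A2: add {2, 5} — 2 (White) has 2→1; 5 (White) has 5→1.
A3: add {4} — 4 (Black): all of {1, 3, 5, 7} already in.
A4: add {6} — 6 (White) has 6→4.
A4 = all vertices. Fixed point.
6 enters the attractor at level 4, so White can force the target in 4 moves from there.

4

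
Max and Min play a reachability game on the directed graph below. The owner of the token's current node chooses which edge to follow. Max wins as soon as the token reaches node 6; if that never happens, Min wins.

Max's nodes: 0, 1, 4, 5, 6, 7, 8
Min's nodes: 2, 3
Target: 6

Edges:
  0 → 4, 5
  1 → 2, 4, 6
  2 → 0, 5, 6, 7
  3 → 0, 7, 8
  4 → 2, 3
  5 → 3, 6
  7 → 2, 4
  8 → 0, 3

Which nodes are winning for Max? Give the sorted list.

A0 = {6}
A1: add {1, 5} — 1 (Max) has 1→6; 5 (Max) has 5→6.
A2: add {0} — 0 (Max) has 0→5.
A3: add {8} — 8 (Max) has 8→0.
A4 = A3; e.g. 2 (Min) can still go to 7. Fixed point.
Max's winning region = {0, 1, 5, 6, 8}.

0, 1, 5, 6, 8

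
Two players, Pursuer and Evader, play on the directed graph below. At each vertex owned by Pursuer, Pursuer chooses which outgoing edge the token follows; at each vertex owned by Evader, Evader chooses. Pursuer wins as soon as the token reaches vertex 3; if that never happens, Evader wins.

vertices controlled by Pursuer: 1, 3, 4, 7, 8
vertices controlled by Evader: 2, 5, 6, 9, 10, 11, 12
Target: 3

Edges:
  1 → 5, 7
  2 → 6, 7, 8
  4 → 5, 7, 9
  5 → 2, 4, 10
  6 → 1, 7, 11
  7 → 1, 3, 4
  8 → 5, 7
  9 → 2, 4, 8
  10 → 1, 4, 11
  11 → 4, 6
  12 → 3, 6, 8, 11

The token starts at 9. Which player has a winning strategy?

Evader

A0 = {3}
A1: add {7} — 7 (Pursuer) has 7→3.
A2: add {1, 4, 8} — 1 (Pursuer) has 1→7; 4 (Pursuer) has 4→7; 8 (Pursuer) has 8→7.
A3 = A2; e.g. 2 (Evader) can still go to 6. Fixed point.
9 never enters the attractor, so Evader can avoid the target forever.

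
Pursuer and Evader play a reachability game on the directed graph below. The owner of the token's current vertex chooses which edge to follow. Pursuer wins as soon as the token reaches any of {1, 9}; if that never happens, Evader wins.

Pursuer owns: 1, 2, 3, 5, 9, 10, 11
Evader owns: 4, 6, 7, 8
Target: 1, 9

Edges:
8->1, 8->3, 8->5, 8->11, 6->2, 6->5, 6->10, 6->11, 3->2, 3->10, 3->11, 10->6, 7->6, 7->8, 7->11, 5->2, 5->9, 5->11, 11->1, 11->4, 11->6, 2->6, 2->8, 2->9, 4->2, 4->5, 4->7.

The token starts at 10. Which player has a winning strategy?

Evader

A0 = {1, 9}
A1: add {2, 5, 11} — 2 (Pursuer) has 2→9; 5 (Pursuer) has 5→9; 11 (Pursuer) has 11→1.
A2: add {3} — 3 (Pursuer) has 3→2.
A3: add {8} — 8 (Evader): all of {1, 3, 5, 11} already in.
A4 = A3; e.g. 4 (Evader) can still go to 7. Fixed point.
10 never enters the attractor, so Evader can avoid the target forever.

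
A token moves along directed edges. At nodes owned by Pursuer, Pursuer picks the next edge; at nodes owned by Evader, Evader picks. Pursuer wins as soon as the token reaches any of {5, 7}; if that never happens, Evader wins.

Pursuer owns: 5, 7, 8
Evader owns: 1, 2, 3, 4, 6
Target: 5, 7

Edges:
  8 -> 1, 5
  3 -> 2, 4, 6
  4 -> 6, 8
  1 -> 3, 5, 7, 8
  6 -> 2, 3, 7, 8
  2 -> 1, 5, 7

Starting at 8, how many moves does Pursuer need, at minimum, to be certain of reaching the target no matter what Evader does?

1

A0 = {5, 7}
A1: add {8} — 8 (Pursuer) has 8→5.
A2 = A1; e.g. 1 (Evader) can still go to 3. Fixed point.
8 enters the attractor at level 1, so Pursuer can force the target in 1 move from there.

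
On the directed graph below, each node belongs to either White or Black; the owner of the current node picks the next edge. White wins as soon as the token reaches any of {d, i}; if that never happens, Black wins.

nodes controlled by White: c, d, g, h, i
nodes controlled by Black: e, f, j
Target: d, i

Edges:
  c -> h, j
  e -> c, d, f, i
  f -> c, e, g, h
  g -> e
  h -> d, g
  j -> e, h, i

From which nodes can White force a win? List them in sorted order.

A0 = {d, i}
A1: add {h} — h (White) has h→d.
A2: add {c} — c (White) has c→h.
A3 = A2; e.g. e (Black) can still go to f. Fixed point.
White's winning region = {c, d, h, i}.

c, d, h, i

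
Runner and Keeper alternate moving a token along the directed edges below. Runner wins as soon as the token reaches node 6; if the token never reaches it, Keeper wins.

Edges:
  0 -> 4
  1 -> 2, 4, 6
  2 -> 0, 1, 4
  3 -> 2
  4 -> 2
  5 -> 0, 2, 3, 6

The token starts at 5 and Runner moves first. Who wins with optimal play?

Track states (vertex, player-to-move).
A0 = {(6,Runner), (6,Keeper)}
A1: add {(1,Runner), (5,Runner)}.
(5,Runner) ∈ A1 ⇒ Runner forces the target.

Runner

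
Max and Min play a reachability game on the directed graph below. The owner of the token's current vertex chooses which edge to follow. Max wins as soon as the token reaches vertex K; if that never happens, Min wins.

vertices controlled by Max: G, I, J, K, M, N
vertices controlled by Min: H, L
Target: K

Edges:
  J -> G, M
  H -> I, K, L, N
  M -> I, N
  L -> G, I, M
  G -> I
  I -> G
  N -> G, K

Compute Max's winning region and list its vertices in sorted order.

J, K, M, N

A0 = {K}
A1: add {N} — N (Max) has N→K.
A2: add {M} — M (Max) has M→N.
A3: add {J} — J (Max) has J→M.
A4 = A3; e.g. G (Max) has no edge into A3. Fixed point.
Max's winning region = {J, K, M, N}.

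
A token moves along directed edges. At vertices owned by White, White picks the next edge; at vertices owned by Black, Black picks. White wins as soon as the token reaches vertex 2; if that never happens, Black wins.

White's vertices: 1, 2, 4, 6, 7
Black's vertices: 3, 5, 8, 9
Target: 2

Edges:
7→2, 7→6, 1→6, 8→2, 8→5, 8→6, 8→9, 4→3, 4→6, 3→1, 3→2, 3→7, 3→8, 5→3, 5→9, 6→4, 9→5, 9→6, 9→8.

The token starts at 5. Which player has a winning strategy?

A0 = {2}
A1: add {7} — 7 (White) has 7→2.
A2 = A1; e.g. 1 (White) has no edge into A1. Fixed point.
5 never enters the attractor, so Black can avoid the target forever.

Black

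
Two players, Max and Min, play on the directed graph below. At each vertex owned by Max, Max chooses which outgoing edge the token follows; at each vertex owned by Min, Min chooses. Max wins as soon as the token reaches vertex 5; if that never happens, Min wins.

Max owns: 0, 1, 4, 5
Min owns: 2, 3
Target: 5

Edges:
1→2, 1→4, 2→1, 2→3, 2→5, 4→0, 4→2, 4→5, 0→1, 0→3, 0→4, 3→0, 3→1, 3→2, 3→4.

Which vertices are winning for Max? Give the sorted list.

A0 = {5}
A1: add {4} — 4 (Max) has 4→5.
A2: add {0, 1} — 0 (Max) has 0→4; 1 (Max) has 1→4.
A3 = A2; e.g. 2 (Min) can still go to 3. Fixed point.
Max's winning region = {0, 1, 4, 5}.

0, 1, 4, 5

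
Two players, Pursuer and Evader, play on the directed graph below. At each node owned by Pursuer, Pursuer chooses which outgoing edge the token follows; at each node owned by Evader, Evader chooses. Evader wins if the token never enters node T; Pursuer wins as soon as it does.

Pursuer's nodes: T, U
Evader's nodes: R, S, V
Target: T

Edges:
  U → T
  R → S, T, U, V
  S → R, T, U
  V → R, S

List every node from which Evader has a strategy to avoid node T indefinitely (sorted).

R, S, V

A0 = {T}
A1: add {U} — U (Pursuer) has U→T.
A2 = A1; e.g. R (Evader) can still go to S. Fixed point.
Pursuer's attractor = {T, U}; Evader avoids the target exactly from the complement.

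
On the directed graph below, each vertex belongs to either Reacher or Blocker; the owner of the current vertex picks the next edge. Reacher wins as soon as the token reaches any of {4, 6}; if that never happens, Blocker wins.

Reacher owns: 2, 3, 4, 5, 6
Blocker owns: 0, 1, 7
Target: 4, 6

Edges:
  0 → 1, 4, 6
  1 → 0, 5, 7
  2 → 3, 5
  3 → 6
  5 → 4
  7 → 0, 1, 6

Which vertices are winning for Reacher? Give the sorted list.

A0 = {4, 6}
A1: add {3, 5} — 3 (Reacher) has 3→6; 5 (Reacher) has 5→4.
A2: add {2} — 2 (Reacher) has 2→3.
A3 = A2; e.g. 0 (Blocker) can still go to 1. Fixed point.
Reacher's winning region = {2, 3, 4, 5, 6}.

2, 3, 4, 5, 6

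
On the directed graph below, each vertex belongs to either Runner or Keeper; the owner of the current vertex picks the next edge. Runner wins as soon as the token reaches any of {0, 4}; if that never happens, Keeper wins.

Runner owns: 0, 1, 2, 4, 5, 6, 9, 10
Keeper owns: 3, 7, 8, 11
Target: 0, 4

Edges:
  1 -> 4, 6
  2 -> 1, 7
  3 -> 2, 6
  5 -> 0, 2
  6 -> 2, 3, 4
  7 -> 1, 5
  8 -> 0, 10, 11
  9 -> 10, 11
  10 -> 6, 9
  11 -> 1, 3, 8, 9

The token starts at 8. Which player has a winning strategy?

A0 = {0, 4}
A1: add {1, 5, 6} — 1 (Runner) has 1→4; 5 (Runner) has 5→0; 6 (Runner) has 6→4.
A2: add {2, 7, 10} — 2 (Runner) has 2→1; 7 (Keeper): all of {1, 5} already in; 10 (Runner) has 10→6.
A3: add {3, 9} — 3 (Keeper): all of {2, 6} already in; 9 (Runner) has 9→10.
A4 = A3; e.g. 8 (Keeper) can still go to 11. Fixed point.
8 never enters the attractor, so Keeper can avoid the target forever.

Keeper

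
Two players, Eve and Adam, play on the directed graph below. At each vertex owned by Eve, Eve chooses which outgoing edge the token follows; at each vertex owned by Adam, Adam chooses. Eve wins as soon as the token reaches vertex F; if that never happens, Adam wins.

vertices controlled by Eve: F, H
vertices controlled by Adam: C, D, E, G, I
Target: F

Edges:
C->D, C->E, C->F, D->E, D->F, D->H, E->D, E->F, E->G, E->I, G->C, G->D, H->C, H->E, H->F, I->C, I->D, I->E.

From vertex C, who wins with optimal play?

Adam

A0 = {F}
A1: add {H} — H (Eve) has H→F.
A2 = A1; e.g. C (Adam) can still go to D. Fixed point.
C never enters the attractor, so Adam can avoid the target forever.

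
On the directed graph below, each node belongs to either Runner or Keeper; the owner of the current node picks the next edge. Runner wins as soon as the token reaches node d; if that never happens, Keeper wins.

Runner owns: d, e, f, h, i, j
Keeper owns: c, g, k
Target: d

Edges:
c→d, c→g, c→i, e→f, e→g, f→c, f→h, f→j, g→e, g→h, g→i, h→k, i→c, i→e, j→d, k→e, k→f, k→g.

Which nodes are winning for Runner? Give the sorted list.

d, e, f, i, j

A0 = {d}
A1: add {j} — j (Runner) has j→d.
A2: add {f} — f (Runner) has f→j.
A3: add {e} — e (Runner) has e→f.
A4: add {i} — i (Runner) has i→e.
A5 = A4; e.g. c (Keeper) can still go to g. Fixed point.
Runner's winning region = {d, e, f, i, j}.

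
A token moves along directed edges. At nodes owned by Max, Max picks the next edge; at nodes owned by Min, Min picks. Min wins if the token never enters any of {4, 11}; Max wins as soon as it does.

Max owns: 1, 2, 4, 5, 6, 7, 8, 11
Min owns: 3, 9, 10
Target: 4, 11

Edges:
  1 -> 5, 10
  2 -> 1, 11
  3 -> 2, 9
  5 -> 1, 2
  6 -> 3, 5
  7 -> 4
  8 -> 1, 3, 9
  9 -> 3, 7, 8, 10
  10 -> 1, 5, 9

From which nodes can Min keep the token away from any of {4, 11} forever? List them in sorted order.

3, 9, 10

A0 = {4, 11}
A1: add {2, 7} — 2 (Max) has 2→11; 7 (Max) has 7→4.
A2: add {5} — 5 (Max) has 5→2.
A3: add {1, 6} — 1 (Max) has 1→5; 6 (Max) has 6→5.
A4: add {8} — 8 (Max) has 8→1.
A5 = A4; e.g. 3 (Min) can still go to 9. Fixed point.
Max's attractor = {1, 2, 4, 5, 6, 7, 8, 11}; Min avoids the target exactly from the complement.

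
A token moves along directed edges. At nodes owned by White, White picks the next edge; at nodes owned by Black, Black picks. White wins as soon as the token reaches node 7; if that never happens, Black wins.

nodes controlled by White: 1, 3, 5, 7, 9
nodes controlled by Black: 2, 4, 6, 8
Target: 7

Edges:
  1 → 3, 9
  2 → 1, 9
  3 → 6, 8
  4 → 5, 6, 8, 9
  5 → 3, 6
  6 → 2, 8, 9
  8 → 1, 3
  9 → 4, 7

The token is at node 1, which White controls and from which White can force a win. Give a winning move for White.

A0 = {7}
A1: add {9} — 9 (White) has 9→7.
A2: add {1} — 1 (White) has 1→9.
A3: add {2} — 2 (Black): all of {1, 9} already in.
A4 = A3; e.g. 3 (White) has no edge into A3. Fixed point.
From 1, successor 9 is in the attractor (rank 1); the other successor 3 is not.

9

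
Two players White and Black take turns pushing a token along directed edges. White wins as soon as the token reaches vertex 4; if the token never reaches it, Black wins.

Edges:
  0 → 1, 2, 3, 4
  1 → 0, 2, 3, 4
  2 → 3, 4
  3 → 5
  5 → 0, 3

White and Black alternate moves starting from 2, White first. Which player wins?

White

Track states (vertex, player-to-move).
A0 = {(4,White), (4,Black)}
A1: add {(0,White), (1,White), (2,White)}.
(2,White) ∈ A1 ⇒ White forces the target.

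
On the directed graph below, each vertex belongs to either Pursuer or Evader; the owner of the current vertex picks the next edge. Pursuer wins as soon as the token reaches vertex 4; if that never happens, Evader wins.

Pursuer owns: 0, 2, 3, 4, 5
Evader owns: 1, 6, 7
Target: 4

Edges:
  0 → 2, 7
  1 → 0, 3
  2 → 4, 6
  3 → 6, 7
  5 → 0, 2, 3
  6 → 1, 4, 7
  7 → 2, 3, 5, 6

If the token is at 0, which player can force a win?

A0 = {4}
A1: add {2} — 2 (Pursuer) has 2→4.
A2: add {0, 5} — 0 (Pursuer) has 0→2; 5 (Pursuer) has 5→2.
A3 = A2; e.g. 1 (Evader) can still go to 3. Fixed point.
0 ∈ A2, so Pursuer can force the target.

Pursuer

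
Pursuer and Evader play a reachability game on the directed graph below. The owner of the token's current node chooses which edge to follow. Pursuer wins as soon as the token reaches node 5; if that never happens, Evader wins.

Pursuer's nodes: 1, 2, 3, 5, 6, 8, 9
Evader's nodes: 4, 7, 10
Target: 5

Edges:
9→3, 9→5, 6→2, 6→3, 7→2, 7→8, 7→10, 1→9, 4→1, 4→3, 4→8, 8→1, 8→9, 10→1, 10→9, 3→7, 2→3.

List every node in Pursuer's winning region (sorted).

1, 5, 8, 9, 10

A0 = {5}
A1: add {9} — 9 (Pursuer) has 9→5.
A2: add {1, 8} — 1 (Pursuer) has 1→9; 8 (Pursuer) has 8→9.
A3: add {10} — 10 (Evader): all of {1, 9} already in.
A4 = A3; e.g. 2 (Pursuer) has no edge into A3. Fixed point.
Pursuer's winning region = {1, 5, 8, 9, 10}.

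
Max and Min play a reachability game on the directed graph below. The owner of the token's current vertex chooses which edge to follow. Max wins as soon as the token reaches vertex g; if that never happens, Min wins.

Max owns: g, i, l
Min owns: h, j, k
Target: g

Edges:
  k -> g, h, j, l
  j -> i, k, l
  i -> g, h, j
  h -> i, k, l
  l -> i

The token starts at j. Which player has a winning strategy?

Min

A0 = {g}
A1: add {i} — i (Max) has i→g.
A2: add {l} — l (Max) has l→i.
A3 = A2; e.g. h (Min) can still go to k. Fixed point.
j never enters the attractor, so Min can avoid the target forever.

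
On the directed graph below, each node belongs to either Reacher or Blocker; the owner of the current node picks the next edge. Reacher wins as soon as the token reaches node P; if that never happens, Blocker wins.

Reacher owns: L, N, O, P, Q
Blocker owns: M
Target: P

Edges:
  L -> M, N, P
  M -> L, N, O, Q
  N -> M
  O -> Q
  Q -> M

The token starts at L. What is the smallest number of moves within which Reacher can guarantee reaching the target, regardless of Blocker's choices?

A0 = {P}
A1: add {L} — L (Reacher) has L→P.
A2 = A1; e.g. M (Blocker) can still go to N. Fixed point.
L enters the attractor at level 1, so Reacher can force the target in 1 move from there.

1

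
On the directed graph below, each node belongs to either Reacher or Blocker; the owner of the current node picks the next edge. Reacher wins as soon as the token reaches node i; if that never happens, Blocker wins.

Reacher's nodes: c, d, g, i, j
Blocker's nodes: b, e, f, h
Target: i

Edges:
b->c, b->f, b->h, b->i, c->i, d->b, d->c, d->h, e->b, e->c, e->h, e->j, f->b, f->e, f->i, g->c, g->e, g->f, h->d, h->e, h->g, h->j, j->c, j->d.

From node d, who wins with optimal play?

Reacher

A0 = {i}
A1: add {c} — c (Reacher) has c→i.
A2: add {d, g, j} — d (Reacher) has d→c; g (Reacher) has g→c; j (Reacher) has j→c.
A3 = A2; e.g. b (Blocker) can still go to f. Fixed point.
d ∈ A2, so Reacher can force the target.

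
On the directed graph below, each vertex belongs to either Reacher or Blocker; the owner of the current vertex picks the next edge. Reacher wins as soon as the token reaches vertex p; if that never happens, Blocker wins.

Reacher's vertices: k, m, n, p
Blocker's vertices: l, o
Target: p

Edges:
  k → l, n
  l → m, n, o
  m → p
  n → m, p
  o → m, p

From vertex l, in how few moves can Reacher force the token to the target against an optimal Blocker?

3

A0 = {p}
A1: add {m, n} — m (Reacher) has m→p; n (Reacher) has n→p.
A2: add {k, o} — k (Reacher) has k→n; o (Blocker): all of {m, p} already in.
A3: add {l} — l (Blocker): all of {m, n, o} already in.
A3 = all vertices. Fixed point.
l enters the attractor at level 3, so Reacher can force the target in 3 moves from there.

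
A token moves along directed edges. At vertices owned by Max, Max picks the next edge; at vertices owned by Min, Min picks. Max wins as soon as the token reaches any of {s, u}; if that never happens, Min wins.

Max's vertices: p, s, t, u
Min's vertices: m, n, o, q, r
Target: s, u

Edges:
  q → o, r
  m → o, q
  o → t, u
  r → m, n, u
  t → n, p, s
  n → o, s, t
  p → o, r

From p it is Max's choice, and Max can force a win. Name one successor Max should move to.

o

A0 = {s, u}
A1: add {t} — t (Max) has t→s.
A2: add {o} — o (Min): all of {t, u} already in.
A3: add {n, p} — n (Min): all of {o, s, t} already in; p (Max) has p→o.
A4 = A3; e.g. m (Min) can still go to q. Fixed point.
From p, successor o is in the attractor (rank 2); the other successor r is not.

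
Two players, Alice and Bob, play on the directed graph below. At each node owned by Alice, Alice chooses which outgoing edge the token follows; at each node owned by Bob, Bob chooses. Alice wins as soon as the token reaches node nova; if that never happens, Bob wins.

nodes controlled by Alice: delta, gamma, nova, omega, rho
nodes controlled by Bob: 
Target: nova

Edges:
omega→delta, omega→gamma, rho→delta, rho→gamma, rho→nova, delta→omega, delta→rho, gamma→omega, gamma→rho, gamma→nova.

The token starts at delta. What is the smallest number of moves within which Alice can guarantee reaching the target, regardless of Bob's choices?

2

A0 = {nova}
A1: add {gamma, rho} — rho (Alice) has rho→nova; gamma (Alice) has gamma→nova.
A2: add {delta, omega} — omega (Alice) has omega→gamma; delta (Alice) has delta→rho.
A2 = all vertices. Fixed point.
delta enters the attractor at level 2, so Alice can force the target in 2 moves from there.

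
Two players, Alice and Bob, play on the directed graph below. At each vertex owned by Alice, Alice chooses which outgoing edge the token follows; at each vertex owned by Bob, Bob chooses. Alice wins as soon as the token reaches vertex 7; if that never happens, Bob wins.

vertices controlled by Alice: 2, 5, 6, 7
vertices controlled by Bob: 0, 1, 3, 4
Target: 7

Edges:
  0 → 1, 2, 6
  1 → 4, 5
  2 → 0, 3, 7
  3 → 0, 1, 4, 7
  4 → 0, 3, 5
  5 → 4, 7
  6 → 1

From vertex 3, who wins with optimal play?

Bob

A0 = {7}
A1: add {2, 5} — 2 (Alice) has 2→7; 5 (Alice) has 5→7.
A2 = A1; e.g. 0 (Bob) can still go to 1. Fixed point.
3 never enters the attractor, so Bob can avoid the target forever.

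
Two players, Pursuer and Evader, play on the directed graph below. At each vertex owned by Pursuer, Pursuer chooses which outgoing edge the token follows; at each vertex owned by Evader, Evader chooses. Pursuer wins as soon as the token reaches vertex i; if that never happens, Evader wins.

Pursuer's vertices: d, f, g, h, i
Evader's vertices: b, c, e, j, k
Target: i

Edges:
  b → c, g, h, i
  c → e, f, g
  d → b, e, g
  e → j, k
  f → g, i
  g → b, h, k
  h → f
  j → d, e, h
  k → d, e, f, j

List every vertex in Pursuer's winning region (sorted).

A0 = {i}
A1: add {f} — f (Pursuer) has f→i.
A2: add {h} — h (Pursuer) has h→f.
A3: add {g} — g (Pursuer) has g→h.
A4: add {d} — d (Pursuer) has d→g.
A5 = A4; e.g. b (Evader) can still go to c. Fixed point.
Pursuer's winning region = {d, f, g, h, i}.

d, f, g, h, i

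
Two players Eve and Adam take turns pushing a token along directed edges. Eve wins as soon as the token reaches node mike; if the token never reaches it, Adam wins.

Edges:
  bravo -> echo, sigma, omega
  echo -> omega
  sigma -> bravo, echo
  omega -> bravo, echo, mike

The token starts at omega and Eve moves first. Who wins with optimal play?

Eve

Track states (vertex, player-to-move).
A0 = {(mike,Eve), (mike,Adam)}
A1: add {(omega,Eve)}.
(omega,Eve) ∈ A1 ⇒ Eve forces the target.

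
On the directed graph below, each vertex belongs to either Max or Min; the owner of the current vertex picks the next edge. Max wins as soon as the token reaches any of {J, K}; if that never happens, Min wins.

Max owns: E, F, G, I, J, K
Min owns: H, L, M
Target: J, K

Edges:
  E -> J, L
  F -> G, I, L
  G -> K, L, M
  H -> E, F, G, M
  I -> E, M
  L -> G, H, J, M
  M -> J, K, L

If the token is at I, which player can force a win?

A0 = {J, K}
A1: add {E, G} — E (Max) has E→J; G (Max) has G→K.
A2: add {F, I} — F (Max) has F→G; I (Max) has I→E.
A3 = A2; e.g. H (Min) can still go to M. Fixed point.
I ∈ A2, so Max can force the target.

Max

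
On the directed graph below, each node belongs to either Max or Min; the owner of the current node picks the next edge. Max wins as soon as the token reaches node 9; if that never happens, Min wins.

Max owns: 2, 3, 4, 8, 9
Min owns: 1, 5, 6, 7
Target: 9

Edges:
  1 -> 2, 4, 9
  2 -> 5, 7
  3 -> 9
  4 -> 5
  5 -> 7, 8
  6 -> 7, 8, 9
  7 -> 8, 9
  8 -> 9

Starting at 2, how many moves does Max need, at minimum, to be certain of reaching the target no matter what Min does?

A0 = {9}
A1: add {3, 8} — 3 (Max) has 3→9; 8 (Max) has 8→9.
A2: add {7} — 7 (Min): all of {8, 9} already in.
A3: add {2, 5, 6} — 2 (Max) has 2→7; 5 (Min): all of {7, 8} already in; 6 (Min): all of {7, 8, 9} already in.
2 enters the attractor at level 3, so Max can force the target in 3 moves from there.

3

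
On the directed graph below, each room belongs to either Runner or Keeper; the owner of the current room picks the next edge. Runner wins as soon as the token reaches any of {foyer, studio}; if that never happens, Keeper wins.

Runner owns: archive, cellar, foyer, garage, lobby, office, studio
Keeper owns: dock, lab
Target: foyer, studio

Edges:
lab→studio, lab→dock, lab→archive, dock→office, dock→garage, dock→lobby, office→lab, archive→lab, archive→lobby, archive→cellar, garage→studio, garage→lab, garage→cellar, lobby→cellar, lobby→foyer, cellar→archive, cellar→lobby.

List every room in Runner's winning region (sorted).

A0 = {foyer, studio}
A1: add {garage, lobby} — garage (Runner) has garage→studio; lobby (Runner) has lobby→foyer.
A2: add {archive, cellar} — archive (Runner) has archive→lobby; cellar (Runner) has cellar→lobby.
A3 = A2; e.g. lab (Keeper) can still go to dock. Fixed point.
Runner's winning region = {archive, cellar, foyer, garage, lobby, studio}.

archive, cellar, foyer, garage, lobby, studio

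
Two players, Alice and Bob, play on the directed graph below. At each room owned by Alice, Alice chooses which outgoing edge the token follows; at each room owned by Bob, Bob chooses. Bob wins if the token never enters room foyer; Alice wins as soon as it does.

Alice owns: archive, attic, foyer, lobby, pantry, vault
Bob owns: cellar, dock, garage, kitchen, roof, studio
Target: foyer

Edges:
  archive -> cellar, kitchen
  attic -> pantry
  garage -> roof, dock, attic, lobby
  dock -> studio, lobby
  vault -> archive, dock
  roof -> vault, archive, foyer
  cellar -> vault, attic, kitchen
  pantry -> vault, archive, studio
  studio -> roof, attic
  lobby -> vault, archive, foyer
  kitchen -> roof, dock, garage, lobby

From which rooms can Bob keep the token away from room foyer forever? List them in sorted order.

A0 = {foyer}
A1: add {lobby} — lobby (Alice) has lobby→foyer.
A2 = A1; e.g. roof (Bob) can still go to vault. Fixed point.
Alice's attractor = {foyer, lobby}; Bob avoids the target exactly from the complement.

archive, attic, cellar, dock, garage, kitchen, pantry, roof, studio, vault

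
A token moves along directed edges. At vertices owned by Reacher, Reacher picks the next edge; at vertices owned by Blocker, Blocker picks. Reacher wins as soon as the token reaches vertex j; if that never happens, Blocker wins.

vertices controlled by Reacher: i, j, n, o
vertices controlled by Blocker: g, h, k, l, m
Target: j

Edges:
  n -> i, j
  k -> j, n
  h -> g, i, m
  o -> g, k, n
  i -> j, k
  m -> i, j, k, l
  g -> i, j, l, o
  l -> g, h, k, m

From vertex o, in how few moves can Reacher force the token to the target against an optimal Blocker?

A0 = {j}
A1: add {i, n} — i (Reacher) has i→j; n (Reacher) has n→j.
A2: add {k, o} — k (Blocker): all of {j, n} already in; o (Reacher) has o→n.
A3 = A2; e.g. g (Blocker) can still go to l. Fixed point.
o enters the attractor at level 2, so Reacher can force the target in 2 moves from there.

2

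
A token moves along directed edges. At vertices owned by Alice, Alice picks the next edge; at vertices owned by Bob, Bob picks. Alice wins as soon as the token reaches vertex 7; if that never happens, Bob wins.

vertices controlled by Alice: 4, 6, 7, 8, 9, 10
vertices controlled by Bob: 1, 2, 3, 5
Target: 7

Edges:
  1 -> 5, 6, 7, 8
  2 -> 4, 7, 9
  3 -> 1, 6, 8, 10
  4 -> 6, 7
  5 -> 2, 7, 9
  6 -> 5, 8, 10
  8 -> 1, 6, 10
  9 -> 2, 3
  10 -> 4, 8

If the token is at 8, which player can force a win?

Alice

A0 = {7}
A1: add {4} — 4 (Alice) has 4→7.
A2: add {10} — 10 (Alice) has 10→4.
A3: add {6, 8} — 6 (Alice) has 6→10; 8 (Alice) has 8→10.
A4 = A3; e.g. 1 (Bob) can still go to 5. Fixed point.
8 ∈ A3, so Alice can force the target.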